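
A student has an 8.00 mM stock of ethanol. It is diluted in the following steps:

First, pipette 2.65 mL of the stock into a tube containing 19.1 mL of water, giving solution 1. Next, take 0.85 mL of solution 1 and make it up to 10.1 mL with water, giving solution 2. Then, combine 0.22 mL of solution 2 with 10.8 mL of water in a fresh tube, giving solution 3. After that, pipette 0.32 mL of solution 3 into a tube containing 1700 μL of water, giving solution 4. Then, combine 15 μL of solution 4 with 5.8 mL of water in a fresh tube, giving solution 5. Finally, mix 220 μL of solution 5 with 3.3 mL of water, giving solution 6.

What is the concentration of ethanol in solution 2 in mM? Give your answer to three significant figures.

0.0820 mM

Step 1: 2.65 mL + 19.1 mL = 21.75 mL total → factor 21.75/2.65 = 8.2075
Step 2: 0.85 mL brought to 10.1 mL → factor 10.1/0.85 = 11.882
Dilution factor through solution 2 = 8.2075 × 11.882 = 97.525
[solution 2] = 8.00 mM / 97.525 = 0.0820 mM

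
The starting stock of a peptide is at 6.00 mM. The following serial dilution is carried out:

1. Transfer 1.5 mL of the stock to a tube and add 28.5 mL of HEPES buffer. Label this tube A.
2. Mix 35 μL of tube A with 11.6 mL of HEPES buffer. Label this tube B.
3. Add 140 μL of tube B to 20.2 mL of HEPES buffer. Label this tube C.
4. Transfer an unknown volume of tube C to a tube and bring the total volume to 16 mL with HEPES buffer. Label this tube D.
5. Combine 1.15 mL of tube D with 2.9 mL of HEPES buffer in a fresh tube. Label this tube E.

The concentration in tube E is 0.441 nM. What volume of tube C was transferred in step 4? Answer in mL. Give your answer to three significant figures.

Step 1: 1.5 mL + 28.5 mL = 30 mL total → factor 30/1.5 = 20
Step 2: 35 μL + 11.6 mL = 11635 μL total → factor 11635/35 = 332.43
Step 3: 140 μL + 20.2 mL = 20340 μL total → factor 20340/140 = 145.29
Step 4: v brought to 16 mL → factor = 16 mL/v
Step 5: 1.15 mL + 2.9 mL = 4.05 mL total → factor 4.05/1.15 = 3.5217
Product of known-step factors = 3.4018 × 10^6
Overall factor = 6.00 mM / (0.441 nM) = 1.3605 × 10^7
Step-4 factor = 1.3605 × 10^7 / 3.4018 × 10^6 = 3.9995
v = 16 mL / 3.9995 = 4.00 mL

4.00 mL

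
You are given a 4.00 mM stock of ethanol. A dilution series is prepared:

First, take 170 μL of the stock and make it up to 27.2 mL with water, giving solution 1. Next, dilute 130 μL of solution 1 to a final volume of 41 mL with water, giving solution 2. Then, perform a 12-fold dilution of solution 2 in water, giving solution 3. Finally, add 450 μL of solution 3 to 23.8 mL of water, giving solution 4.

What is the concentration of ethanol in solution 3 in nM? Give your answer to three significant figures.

6.61 nM

Step 1: 170 μL brought to 27.2 mL → factor 27200/170 = 160
Step 2: 130 μL brought to 41 mL → factor 41000/130 = 315.38
Step 3: 12-fold → factor 12
Dilution factor through solution 3 = 160 × 315.38 × 12 = 6.0554 × 10^5
[solution 3] = 4.00 mM / 6.0554 × 10^5 = 6.606 × 10^-6 mM = 6.61 nM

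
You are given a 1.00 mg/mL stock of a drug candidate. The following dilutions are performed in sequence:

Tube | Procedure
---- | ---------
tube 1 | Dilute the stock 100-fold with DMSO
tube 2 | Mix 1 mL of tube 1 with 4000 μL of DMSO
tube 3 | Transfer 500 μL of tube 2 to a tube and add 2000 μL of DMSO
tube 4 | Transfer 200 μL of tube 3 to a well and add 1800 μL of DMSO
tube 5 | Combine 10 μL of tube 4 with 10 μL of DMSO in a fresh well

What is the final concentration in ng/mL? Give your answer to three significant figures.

Step 1: 100-fold → factor 100
Step 2: 1 mL + 4000 μL = 5 mL total → factor 5/1 = 5
Step 3: 500 μL + 2000 μL = 2500 μL total → factor 2500/500 = 5
Step 4: 200 μL + 1800 μL = 2000 μL total → factor 2000/200 = 10
Step 5: 10 μL + 10 μL = 20 μL total → factor 20/10 = 2
Overall dilution factor = 100 × 5 × 5 × 10 × 2 = 50000
Final = 1.00 mg/mL / 50000 = 2.000 × 10^-5 mg/mL = 20.0 ng/mL

20.0 ng/mL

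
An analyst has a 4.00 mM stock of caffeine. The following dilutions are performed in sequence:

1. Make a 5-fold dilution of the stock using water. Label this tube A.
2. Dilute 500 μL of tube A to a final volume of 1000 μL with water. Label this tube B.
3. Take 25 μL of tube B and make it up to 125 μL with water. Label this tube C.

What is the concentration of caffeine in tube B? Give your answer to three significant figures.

Step 1: 5-fold → factor 5
Step 2: 500 μL brought to 1000 μL → factor 1000/500 = 2
Dilution factor through tube B = 5 × 2 = 10
[tube B] = 4.00 mM / 10 = 0.400 mM

0.400 mM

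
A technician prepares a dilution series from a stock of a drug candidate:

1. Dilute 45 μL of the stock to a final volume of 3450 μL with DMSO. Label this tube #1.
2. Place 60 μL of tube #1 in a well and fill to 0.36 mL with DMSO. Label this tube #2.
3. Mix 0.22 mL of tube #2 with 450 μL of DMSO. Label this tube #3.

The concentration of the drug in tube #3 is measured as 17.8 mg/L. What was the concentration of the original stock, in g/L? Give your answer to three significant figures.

24.9 g/L

Step 1: 45 μL brought to 3450 μL → factor 3450/45 = 76.667
Step 2: 60 μL brought to 0.36 mL → factor 360/60 = 6
Step 3: 0.22 mL + 450 μL = 0.67 mL total → factor 0.67/0.22 = 3.0455
Overall dilution factor = 76.667 × 6 × 3.0455 = 1400.9
Stock = 17.8 mg/L × 1400.9 = 2.494 × 10^4 mg/L = 24.9 g/L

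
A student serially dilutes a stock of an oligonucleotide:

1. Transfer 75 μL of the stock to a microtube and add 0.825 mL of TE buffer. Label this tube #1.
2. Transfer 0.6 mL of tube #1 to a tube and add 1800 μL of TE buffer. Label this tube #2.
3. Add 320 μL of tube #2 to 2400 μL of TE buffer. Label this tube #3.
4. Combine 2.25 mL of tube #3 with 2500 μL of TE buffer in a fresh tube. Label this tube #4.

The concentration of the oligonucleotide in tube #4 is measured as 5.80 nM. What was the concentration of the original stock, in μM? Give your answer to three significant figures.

Step 1: 75 μL + 0.825 mL = 900 μL total → factor 900/75 = 12
Step 2: 0.6 mL + 1800 μL = 2.4 mL total → factor 2.4/0.6 = 4
Step 3: 320 μL + 2400 μL = 2720 μL total → factor 2720/320 = 8.5
Step 4: 2.25 mL + 2500 μL = 4.75 mL total → factor 4.75/2.25 = 2.1111
Overall dilution factor = 12 × 4 × 8.5 × 2.1111 = 861.33
Stock = 5.80 nM × 861.33 = 4996 nM = 5.00 μM

5.00 μM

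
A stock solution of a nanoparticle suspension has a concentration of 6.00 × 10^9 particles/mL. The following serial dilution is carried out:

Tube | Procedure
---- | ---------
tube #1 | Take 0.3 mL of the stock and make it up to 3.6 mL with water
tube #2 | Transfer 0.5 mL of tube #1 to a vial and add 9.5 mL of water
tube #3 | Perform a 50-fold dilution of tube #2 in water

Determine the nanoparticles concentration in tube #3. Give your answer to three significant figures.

5.00 × 10^5 particles/mL

Step 1: 0.3 mL brought to 3.6 mL → factor 3.6/0.3 = 12
Step 2: 0.5 mL + 9.5 mL = 10 mL total → factor 10/0.5 = 20
Step 3: 50-fold → factor 50
Overall dilution factor = 12 × 20 × 50 = 12000
Final = 6.00 × 10^9 particles/mL / 12000 = 5.00 × 10^5 particles/mL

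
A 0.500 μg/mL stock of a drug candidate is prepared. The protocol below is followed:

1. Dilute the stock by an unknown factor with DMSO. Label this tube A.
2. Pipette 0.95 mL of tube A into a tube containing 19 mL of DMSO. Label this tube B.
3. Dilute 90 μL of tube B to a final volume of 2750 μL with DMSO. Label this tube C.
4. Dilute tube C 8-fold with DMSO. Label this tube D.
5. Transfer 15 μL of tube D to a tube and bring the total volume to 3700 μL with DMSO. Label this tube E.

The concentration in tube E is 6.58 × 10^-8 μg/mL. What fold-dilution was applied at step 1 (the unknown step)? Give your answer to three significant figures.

Step 1: unknown factor x
Step 2: 0.95 mL + 19 mL = 19.95 mL total → factor 19.95/0.95 = 21
Step 3: 90 μL brought to 2750 μL → factor 2750/90 = 30.556
Step 4: 8-fold → factor 8
Step 5: 15 μL brought to 3700 μL → factor 3700/15 = 246.67
Product of known-step factors = 1.2662 × 10^6
Overall factor = 0.500 μg/mL / (6.58 × 10^-8 μg/mL) = 7.5988 × 10^6
x = 7.5988 × 10^6 / 1.2662 × 10^6 = 6.00

6.00-fold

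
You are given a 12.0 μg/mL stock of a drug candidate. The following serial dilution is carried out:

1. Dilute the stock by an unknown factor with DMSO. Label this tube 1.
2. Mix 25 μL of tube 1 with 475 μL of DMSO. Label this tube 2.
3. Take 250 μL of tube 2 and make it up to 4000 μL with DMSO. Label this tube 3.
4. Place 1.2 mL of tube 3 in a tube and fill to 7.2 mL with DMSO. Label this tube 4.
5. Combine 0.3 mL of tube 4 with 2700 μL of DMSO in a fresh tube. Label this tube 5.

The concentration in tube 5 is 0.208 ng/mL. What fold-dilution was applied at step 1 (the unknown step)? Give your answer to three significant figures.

3.00-fold

Step 1: unknown factor x
Step 2: 25 μL + 475 μL = 500 μL total → factor 500/25 = 20
Step 3: 250 μL brought to 4000 μL → factor 4000/250 = 16
Step 4: 1.2 mL brought to 7.2 mL → factor 7.2/1.2 = 6
Step 5: 0.3 mL + 2700 μL = 3 mL total → factor 3/0.3 = 10
Product of known-step factors = 19200
Overall factor = 12.0 μg/mL / (0.208 ng/mL) = 57692
x = 57692 / 19200 = 3.00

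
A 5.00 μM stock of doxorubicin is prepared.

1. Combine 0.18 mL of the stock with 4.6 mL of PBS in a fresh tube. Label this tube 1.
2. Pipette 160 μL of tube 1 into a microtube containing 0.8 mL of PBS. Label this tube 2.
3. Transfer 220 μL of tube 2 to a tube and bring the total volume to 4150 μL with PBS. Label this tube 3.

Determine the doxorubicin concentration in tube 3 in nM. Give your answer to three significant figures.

1.66 nM

Step 1: 0.18 mL + 4.6 mL = 4.78 mL total → factor 4.78/0.18 = 26.556
Step 2: 160 μL + 0.8 mL = 960 μL total → factor 960/160 = 6
Step 3: 220 μL brought to 4150 μL → factor 4150/220 = 18.864
Overall dilution factor = 26.556 × 6 × 18.864 = 3005.6
Final = 5.00 μM / 3005.6 = 0.001664 μM = 1.66 nM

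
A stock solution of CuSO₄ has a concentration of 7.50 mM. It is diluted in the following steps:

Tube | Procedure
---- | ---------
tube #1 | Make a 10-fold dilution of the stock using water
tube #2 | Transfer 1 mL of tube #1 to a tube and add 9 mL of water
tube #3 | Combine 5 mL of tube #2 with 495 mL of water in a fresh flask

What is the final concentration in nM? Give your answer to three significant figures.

Step 1: 10-fold → factor 10
Step 2: 1 mL + 9 mL = 10 mL total → factor 10/1 = 10
Step 3: 5 mL + 495 mL = 500 mL total → factor 500/5 = 100
Overall dilution factor = 10 × 10 × 100 = 10000
Final = 7.50 mM / 10000 = 0.0007500 mM = 750 nM

750 nM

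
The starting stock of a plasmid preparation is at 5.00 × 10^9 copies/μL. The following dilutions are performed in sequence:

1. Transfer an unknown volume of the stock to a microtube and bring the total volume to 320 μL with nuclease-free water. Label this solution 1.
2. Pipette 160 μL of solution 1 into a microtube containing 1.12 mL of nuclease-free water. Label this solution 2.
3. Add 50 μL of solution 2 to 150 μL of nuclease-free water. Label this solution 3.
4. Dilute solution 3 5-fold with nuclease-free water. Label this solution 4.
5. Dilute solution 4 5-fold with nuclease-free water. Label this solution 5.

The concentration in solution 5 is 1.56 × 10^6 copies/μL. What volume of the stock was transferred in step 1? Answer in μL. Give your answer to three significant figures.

Step 1: v brought to 320 μL → factor = 320 μL/v
Step 2: 160 μL + 1.12 mL = 1280 μL total → factor 1280/160 = 8
Step 3: 50 μL + 150 μL = 200 μL total → factor 200/50 = 4
Step 4: 5-fold → factor 5
Step 5: 5-fold → factor 5
Product of known-step factors = 800
Overall factor = 5.00 × 10^9 copies/μL / (1.56 × 10^6 copies/μL) = 3205.1
Step-1 factor = 3205.1 / 800 = 4.0064
v = 320 μL / 4.0064 = 79.9 μL

79.9 μL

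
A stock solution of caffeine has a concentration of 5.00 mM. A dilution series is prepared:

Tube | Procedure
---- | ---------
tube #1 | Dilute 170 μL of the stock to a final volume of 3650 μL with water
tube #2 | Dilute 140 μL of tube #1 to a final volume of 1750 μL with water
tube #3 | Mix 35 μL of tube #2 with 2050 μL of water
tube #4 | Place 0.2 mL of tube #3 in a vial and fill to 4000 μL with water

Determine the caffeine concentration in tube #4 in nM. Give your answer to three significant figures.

15.6 nM

Step 1: 170 μL brought to 3650 μL → factor 3650/170 = 21.471
Step 2: 140 μL brought to 1750 μL → factor 1750/140 = 12.5
Step 3: 35 μL + 2050 μL = 2085 μL total → factor 2085/35 = 59.571
Step 4: 0.2 mL brought to 4000 μL → factor 4/0.2 = 20
Overall dilution factor = 21.471 × 12.5 × 59.571 × 20 = 3.1976 × 10^5
Final = 5.00 mM / 3.1976 × 10^5 = 1.564 × 10^-5 mM = 15.6 nM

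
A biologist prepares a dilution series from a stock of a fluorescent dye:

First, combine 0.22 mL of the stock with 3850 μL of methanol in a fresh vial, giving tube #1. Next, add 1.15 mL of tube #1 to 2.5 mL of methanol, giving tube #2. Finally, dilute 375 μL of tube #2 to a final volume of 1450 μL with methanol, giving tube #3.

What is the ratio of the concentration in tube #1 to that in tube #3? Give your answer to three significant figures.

12.3

Step 1: 0.22 mL + 3850 μL = 4.07 mL total → factor 4.07/0.22 = 18.5
Step 2: 1.15 mL + 2.5 mL = 3.65 mL total → factor 3.65/1.15 = 3.1739
Step 3: 375 μL brought to 1450 μL → factor 1450/375 = 3.8667
Dilution factor to tube #1 = 18.5; to tube #3 = 227.04
[tube #1]/[tube #3] = (factor to tube #3)/(factor to tube #1) = 227.04/18.5 = 12.3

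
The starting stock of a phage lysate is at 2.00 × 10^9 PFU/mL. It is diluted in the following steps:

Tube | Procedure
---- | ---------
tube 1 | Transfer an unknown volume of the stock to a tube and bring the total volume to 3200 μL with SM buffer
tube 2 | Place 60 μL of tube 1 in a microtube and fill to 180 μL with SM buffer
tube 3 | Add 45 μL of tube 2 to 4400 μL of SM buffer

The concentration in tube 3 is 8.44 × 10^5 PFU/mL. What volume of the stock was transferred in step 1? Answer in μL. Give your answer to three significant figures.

400 μL

Step 1: v brought to 3200 μL → factor = 3200 μL/v
Step 2: 60 μL brought to 180 μL → factor 180/60 = 3
Step 3: 45 μL + 4400 μL = 4445 μL total → factor 4445/45 = 98.778
Product of known-step factors = 296.33
Overall factor = 2.00 × 10^9 PFU/mL / (8.44 × 10^5 PFU/mL) = 2369.7
Step-1 factor = 2369.7 / 296.33 = 7.9966
v = 3200 μL / 7.9966 = 400 μL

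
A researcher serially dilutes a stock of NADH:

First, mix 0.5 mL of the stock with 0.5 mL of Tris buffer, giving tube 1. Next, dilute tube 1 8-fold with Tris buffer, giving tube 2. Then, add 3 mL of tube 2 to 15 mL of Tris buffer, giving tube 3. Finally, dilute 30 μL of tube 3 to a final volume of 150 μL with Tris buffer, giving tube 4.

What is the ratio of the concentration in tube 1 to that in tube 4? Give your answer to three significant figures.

240

Step 1: 0.5 mL + 0.5 mL = 1 mL total → factor 1/0.5 = 2
Step 2: 8-fold → factor 8
Step 3: 3 mL + 15 mL = 18 mL total → factor 18/3 = 6
Step 4: 30 μL brought to 150 μL → factor 150/30 = 5
Dilution factor to tube 1 = 2; to tube 4 = 480
[tube 1]/[tube 4] = (factor to tube 4)/(factor to tube 1) = 480/2 = 240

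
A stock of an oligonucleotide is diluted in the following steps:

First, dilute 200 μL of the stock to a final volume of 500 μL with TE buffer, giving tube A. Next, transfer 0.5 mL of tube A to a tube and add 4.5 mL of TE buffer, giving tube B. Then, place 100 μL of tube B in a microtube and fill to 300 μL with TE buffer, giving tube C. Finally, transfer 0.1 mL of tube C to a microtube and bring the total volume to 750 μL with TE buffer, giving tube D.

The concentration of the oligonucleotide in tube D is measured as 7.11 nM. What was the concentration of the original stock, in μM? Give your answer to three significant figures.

4.00 μM

Step 1: 200 μL brought to 500 μL → factor 500/200 = 2.5
Step 2: 0.5 mL + 4.5 mL = 5 mL total → factor 5/0.5 = 10
Step 3: 100 μL brought to 300 μL → factor 300/100 = 3
Step 4: 0.1 mL brought to 750 μL → factor 0.75/0.1 = 7.5
Overall dilution factor = 2.5 × 10 × 3 × 7.5 = 562.5
Stock = 7.11 nM × 562.5 = 3999 nM = 4.00 μM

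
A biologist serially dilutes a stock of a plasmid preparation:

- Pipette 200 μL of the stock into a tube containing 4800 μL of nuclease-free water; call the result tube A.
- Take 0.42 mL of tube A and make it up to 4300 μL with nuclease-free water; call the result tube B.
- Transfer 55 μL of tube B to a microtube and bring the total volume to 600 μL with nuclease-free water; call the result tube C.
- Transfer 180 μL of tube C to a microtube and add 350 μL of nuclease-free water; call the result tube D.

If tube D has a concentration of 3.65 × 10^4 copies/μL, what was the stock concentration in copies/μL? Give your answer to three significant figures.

Step 1: 200 μL + 4800 μL = 5000 μL total → factor 5000/200 = 25
Step 2: 0.42 mL brought to 4300 μL → factor 4.3/0.42 = 10.238
Step 3: 55 μL brought to 600 μL → factor 600/55 = 10.909
Step 4: 180 μL + 350 μL = 530 μL total → factor 530/180 = 2.9444
Overall dilution factor = 25 × 10.238 × 10.909 × 2.9444 = 8221.5
Stock = 3.65 × 10^4 copies/μL × 8221.5 = 3.00 × 10^8 copies/μL

3.00 × 10^8 copies/μL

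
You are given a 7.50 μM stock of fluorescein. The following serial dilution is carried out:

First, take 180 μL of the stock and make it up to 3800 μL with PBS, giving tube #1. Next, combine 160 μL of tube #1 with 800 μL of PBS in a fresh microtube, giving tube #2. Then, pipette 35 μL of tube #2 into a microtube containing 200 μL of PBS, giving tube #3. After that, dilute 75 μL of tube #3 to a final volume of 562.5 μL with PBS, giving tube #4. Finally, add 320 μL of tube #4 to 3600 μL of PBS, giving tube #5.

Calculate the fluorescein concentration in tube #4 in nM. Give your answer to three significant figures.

Step 1: 180 μL brought to 3800 μL → factor 3800/180 = 21.111
Step 2: 160 μL + 800 μL = 960 μL total → factor 960/160 = 6
Step 3: 35 μL + 200 μL = 235 μL total → factor 235/35 = 6.7143
Step 4: 75 μL brought to 562.5 μL → factor 562.5/75 = 7.5
Dilution factor through tube #4 = 21.111 × 6 × 6.7143 × 7.5 = 6378.6
[tube #4] = 7.50 μM / 6378.6 = 0.001176 μM = 1.18 nM

1.18 nM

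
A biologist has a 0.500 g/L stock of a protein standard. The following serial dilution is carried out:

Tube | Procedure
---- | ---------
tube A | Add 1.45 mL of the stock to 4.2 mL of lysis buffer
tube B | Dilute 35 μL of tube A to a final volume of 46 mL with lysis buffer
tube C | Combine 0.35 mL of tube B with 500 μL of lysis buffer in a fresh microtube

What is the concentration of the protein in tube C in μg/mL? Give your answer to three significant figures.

Step 1: 1.45 mL + 4.2 mL = 5.65 mL total → factor 5.65/1.45 = 3.8966
Step 2: 35 μL brought to 46 mL → factor 46000/35 = 1314.3
Step 3: 0.35 mL + 500 μL = 0.85 mL total → factor 0.85/0.35 = 2.4286
Dilution factor through tube C = 3.8966 × 1314.3 × 2.4286 = 12437
[tube C] = 0.500 g/L / 12437 = 4.020 × 10^-5 g/L = 0.0402 μg/mL

0.0402 μg/mL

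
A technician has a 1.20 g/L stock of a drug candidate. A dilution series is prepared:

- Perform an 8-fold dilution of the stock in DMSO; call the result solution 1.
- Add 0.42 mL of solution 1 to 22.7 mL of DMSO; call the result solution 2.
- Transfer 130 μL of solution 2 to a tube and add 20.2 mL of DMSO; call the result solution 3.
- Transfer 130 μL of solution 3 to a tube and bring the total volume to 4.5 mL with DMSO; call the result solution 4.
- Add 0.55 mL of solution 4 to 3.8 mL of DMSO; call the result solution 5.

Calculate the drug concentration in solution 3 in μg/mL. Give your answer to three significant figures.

0.0174 μg/mL

Step 1: 8-fold → factor 8
Step 2: 0.42 mL + 22.7 mL = 23.12 mL total → factor 23.12/0.42 = 55.048
Step 3: 130 μL + 20.2 mL = 20330 μL total → factor 20330/130 = 156.38
Dilution factor through solution 3 = 8 × 55.048 × 156.38 = 68869
[solution 3] = 1.20 g/L / 68869 = 1.742 × 10^-5 g/L = 0.0174 μg/mL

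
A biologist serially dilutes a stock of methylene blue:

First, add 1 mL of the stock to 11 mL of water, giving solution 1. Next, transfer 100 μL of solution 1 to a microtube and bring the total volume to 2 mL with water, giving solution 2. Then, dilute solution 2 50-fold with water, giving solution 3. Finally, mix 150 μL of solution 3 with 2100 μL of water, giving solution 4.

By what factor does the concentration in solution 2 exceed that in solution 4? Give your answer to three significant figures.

Step 1: 1 mL + 11 mL = 12 mL total → factor 12/1 = 12
Step 2: 100 μL brought to 2 mL → factor 2000/100 = 20
Step 3: 50-fold → factor 50
Step 4: 150 μL + 2100 μL = 2250 μL total → factor 2250/150 = 15
Dilution factor to solution 2 = 240; to solution 4 = 1.8 × 10^5
[solution 2]/[solution 4] = (factor to solution 4)/(factor to solution 2) = 1.8 × 10^5/240 = 750

750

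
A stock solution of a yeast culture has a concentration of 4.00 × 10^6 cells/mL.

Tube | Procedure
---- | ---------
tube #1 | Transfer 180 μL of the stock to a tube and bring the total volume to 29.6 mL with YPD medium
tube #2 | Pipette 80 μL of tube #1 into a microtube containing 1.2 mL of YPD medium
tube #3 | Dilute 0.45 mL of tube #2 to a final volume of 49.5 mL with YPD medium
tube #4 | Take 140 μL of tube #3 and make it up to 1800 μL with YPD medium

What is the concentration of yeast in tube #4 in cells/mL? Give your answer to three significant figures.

1.07 cells/mL

Step 1: 180 μL brought to 29.6 mL → factor 29600/180 = 164.44
Step 2: 80 μL + 1.2 mL = 1280 μL total → factor 1280/80 = 16
Step 3: 0.45 mL brought to 49.5 mL → factor 49.5/0.45 = 110
Step 4: 140 μL brought to 1800 μL → factor 1800/140 = 12.857
Overall dilution factor = 164.44 × 16 × 110 × 12.857 = 3.7211 × 10^6
Final = 4.00 × 10^6 cells/mL / 3.7211 × 10^6 = 1.07 cells/mL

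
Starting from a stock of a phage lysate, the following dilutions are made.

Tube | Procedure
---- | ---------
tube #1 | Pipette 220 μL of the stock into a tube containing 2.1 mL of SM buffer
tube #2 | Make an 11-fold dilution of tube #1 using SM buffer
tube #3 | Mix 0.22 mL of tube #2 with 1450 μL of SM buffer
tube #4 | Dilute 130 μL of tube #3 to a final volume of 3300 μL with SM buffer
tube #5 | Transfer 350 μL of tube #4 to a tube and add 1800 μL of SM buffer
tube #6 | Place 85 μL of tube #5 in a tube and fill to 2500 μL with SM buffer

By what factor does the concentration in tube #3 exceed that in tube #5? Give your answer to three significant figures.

Step 1: 220 μL + 2.1 mL = 2320 μL total → factor 2320/220 = 10.545
Step 2: 11-fold → factor 11
Step 3: 0.22 mL + 1450 μL = 1.67 mL total → factor 1.67/0.22 = 7.5909
Step 4: 130 μL brought to 3300 μL → factor 3300/130 = 25.385
Step 5: 350 μL + 1800 μL = 2150 μL total → factor 2150/350 = 6.1429
Dilution factor to tube #3 = 880.55; to tube #5 = 1.3731 × 10^5
[tube #3]/[tube #5] = (factor to tube #5)/(factor to tube #3) = 1.3731 × 10^5/880.55 = 156

156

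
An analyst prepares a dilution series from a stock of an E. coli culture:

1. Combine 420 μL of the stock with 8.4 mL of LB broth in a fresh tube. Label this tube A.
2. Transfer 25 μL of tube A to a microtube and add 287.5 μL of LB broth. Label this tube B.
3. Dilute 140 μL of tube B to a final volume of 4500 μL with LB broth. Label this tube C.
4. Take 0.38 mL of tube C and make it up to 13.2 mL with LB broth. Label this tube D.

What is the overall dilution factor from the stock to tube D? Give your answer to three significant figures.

2.93 × 10^5

Step 1: 420 μL + 8.4 mL = 8820 μL total → factor 8820/420 = 21
Step 2: 25 μL + 287.5 μL = 312.5 μL total → factor 312.5/25 = 12.5
Step 3: 140 μL brought to 4500 μL → factor 4500/140 = 32.143
Step 4: 0.38 mL brought to 13.2 mL → factor 13.2/0.38 = 34.737
Overall dilution factor = 21 × 12.5 × 32.143 × 34.737 = 2.9309 × 10^5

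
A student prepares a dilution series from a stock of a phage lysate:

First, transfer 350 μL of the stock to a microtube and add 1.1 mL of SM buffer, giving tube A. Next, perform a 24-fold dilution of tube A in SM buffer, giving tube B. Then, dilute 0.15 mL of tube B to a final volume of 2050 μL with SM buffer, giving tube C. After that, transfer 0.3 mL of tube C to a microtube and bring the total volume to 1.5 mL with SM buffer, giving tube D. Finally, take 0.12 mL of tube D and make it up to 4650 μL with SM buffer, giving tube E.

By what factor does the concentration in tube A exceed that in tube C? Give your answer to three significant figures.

328

Step 1: 350 μL + 1.1 mL = 1450 μL total → factor 1450/350 = 4.1429
Step 2: 24-fold → factor 24
Step 3: 0.15 mL brought to 2050 μL → factor 2.05/0.15 = 13.667
Dilution factor to tube A = 4.1429; to tube C = 1358.9
[tube A]/[tube C] = (factor to tube C)/(factor to tube A) = 1358.9/4.1429 = 328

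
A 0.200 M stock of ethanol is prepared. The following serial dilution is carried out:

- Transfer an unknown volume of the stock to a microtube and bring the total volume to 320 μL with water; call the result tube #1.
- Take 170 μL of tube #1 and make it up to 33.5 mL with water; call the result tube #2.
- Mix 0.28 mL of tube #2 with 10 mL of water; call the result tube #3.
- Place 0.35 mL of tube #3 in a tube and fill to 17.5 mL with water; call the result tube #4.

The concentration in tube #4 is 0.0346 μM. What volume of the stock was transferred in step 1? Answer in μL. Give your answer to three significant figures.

Step 1: v brought to 320 μL → factor = 320 μL/v
Step 2: 170 μL brought to 33.5 mL → factor 33500/170 = 197.06
Step 3: 0.28 mL + 10 mL = 10.28 mL total → factor 10.28/0.28 = 36.714
Step 4: 0.35 mL brought to 17.5 mL → factor 17.5/0.35 = 50
Product of known-step factors = 3.6174 × 10^5
Overall factor = 0.200 M / (0.0346 μM) = 5.7803 × 10^6
Step-1 factor = 5.7803 × 10^6 / 3.6174 × 10^5 = 15.979
v = 320 μL / 15.979 = 20.0 μL

20.0 μL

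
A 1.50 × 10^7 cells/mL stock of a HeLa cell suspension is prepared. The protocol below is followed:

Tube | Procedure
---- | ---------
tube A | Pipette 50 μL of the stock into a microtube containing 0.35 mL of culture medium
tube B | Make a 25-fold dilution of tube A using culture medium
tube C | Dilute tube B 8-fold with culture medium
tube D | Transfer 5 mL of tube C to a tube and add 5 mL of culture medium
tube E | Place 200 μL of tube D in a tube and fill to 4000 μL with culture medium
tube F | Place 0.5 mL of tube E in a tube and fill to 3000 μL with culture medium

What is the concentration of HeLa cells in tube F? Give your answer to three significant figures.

39.1 cells/mL

Step 1: 50 μL + 0.35 mL = 400 μL total → factor 400/50 = 8
Step 2: 25-fold → factor 25
Step 3: 8-fold → factor 8
Step 4: 5 mL + 5 mL = 10 mL total → factor 10/5 = 2
Step 5: 200 μL brought to 4000 μL → factor 4000/200 = 20
Step 6: 0.5 mL brought to 3000 μL → factor 3/0.5 = 6
Overall dilution factor = 8 × 25 × 8 × 2 × 20 × 6 = 3.84 × 10^5
Final = 1.50 × 10^7 cells/mL / 3.84 × 10^5 = 39.1 cells/mL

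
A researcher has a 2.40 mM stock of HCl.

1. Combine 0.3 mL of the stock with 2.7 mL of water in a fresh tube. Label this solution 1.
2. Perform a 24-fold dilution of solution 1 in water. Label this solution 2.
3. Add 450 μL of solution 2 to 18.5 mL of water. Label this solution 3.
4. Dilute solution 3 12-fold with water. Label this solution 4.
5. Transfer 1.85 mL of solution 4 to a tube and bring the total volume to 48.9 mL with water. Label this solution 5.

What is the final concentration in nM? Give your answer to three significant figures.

0.749 nM

Step 1: 0.3 mL + 2.7 mL = 3 mL total → factor 3/0.3 = 10
Step 2: 24-fold → factor 24
Step 3: 450 μL + 18.5 mL = 18950 μL total → factor 18950/450 = 42.111
Step 4: 12-fold → factor 12
Step 5: 1.85 mL brought to 48.9 mL → factor 48.9/1.85 = 26.432
Overall dilution factor = 10 × 24 × 42.111 × 12 × 26.432 = 3.2057 × 10^6
Final = 2.40 mM / 3.2057 × 10^6 = 7.487 × 10^-7 mM = 0.749 nM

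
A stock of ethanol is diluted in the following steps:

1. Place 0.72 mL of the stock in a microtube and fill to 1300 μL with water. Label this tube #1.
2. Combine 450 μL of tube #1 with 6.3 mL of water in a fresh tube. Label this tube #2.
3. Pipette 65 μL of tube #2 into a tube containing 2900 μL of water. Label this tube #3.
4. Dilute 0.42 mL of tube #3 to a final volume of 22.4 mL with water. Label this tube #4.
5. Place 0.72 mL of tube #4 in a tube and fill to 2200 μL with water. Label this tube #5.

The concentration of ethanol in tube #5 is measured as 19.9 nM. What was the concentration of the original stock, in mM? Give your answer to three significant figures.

Step 1: 0.72 mL brought to 1300 μL → factor 1.3/0.72 = 1.8056
Step 2: 450 μL + 6.3 mL = 6750 μL total → factor 6750/450 = 15
Step 3: 65 μL + 2900 μL = 2965 μL total → factor 2965/65 = 45.615
Step 4: 0.42 mL brought to 22.4 mL → factor 22.4/0.42 = 53.333
Step 5: 0.72 mL brought to 2200 μL → factor 2.2/0.72 = 3.0556
Overall dilution factor = 1.8056 × 15 × 45.615 × 53.333 × 3.0556 = 2.0133 × 10^5
Stock = 19.9 nM × 2.0133 × 10^5 = 4.006 × 10^6 nM = 4.01 mM

4.01 mM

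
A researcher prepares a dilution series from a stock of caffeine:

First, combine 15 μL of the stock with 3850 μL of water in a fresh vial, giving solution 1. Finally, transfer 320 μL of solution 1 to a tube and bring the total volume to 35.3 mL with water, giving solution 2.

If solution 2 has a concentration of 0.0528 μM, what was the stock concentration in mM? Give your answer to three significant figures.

1.50 mM

Step 1: 15 μL + 3850 μL = 3865 μL total → factor 3865/15 = 257.67
Step 2: 320 μL brought to 35.3 mL → factor 35300/320 = 110.31
Overall dilution factor = 257.67 × 110.31 = 28424
Stock = 0.0528 μM × 28424 = 1501 μM = 1.50 mM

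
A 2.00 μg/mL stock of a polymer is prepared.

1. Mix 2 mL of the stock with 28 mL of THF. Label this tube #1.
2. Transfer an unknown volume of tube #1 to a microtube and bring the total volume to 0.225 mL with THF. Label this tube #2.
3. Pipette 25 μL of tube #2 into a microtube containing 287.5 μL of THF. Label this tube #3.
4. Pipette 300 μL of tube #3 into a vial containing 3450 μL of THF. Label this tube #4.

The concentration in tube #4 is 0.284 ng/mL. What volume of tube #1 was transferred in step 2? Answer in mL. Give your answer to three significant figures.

0.0749 mL

Step 1: 2 mL + 28 mL = 30 mL total → factor 30/2 = 15
Step 2: v brought to 0.225 mL → factor = 0.225 mL/v
Step 3: 25 μL + 287.5 μL = 312.5 μL total → factor 312.5/25 = 12.5
Step 4: 300 μL + 3450 μL = 3750 μL total → factor 3750/300 = 12.5
Product of known-step factors = 2343.8
Overall factor = 2.00 μg/mL / (0.284 ng/mL) = 7042.3
Step-2 factor = 7042.3 / 2343.8 = 3.0047
v = 0.225 mL / 3.0047 = 0.0749 mL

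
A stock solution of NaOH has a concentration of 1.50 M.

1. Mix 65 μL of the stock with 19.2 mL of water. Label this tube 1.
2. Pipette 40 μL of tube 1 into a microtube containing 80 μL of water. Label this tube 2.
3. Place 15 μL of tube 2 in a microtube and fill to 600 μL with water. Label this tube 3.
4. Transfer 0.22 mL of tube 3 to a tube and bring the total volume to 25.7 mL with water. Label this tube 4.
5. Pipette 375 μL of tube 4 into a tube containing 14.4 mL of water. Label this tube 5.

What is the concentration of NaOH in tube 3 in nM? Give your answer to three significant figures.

Step 1: 65 μL + 19.2 mL = 19265 μL total → factor 19265/65 = 296.38
Step 2: 40 μL + 80 μL = 120 μL total → factor 120/40 = 3
Step 3: 15 μL brought to 600 μL → factor 600/15 = 40
Dilution factor through tube 3 = 296.38 × 3 × 40 = 35566
[tube 3] = 1.50 M / 35566 = 4.217 × 10^-5 M = 4.22 × 10^4 nM

4.22 × 10^4 nM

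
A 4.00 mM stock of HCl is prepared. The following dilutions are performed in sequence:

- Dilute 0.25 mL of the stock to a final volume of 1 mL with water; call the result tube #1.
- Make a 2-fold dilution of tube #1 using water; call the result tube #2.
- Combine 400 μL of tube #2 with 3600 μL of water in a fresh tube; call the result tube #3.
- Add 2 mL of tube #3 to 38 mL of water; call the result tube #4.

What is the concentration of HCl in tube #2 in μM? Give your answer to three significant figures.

500 μM

Step 1: 0.25 mL brought to 1 mL → factor 1/0.25 = 4
Step 2: 2-fold → factor 2
Dilution factor through tube #2 = 4 × 2 = 8
[tube #2] = 4.00 mM / 8 = 0.5000 mM = 500 μM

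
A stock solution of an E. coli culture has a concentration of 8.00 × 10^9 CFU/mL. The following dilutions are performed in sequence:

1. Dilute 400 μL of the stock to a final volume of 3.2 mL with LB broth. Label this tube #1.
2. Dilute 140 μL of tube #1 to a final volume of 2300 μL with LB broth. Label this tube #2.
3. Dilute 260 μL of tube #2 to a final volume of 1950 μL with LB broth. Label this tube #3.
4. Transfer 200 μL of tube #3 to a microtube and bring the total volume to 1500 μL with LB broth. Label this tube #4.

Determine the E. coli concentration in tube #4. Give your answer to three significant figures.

1.08 × 10^6 CFU/mL

Step 1: 400 μL brought to 3.2 mL → factor 3200/400 = 8
Step 2: 140 μL brought to 2300 μL → factor 2300/140 = 16.429
Step 3: 260 μL brought to 1950 μL → factor 1950/260 = 7.5
Step 4: 200 μL brought to 1500 μL → factor 1500/200 = 7.5
Overall dilution factor = 8 × 16.429 × 7.5 × 7.5 = 7392.9
Final = 8.00 × 10^9 CFU/mL / 7392.9 = 1.08 × 10^6 CFU/mL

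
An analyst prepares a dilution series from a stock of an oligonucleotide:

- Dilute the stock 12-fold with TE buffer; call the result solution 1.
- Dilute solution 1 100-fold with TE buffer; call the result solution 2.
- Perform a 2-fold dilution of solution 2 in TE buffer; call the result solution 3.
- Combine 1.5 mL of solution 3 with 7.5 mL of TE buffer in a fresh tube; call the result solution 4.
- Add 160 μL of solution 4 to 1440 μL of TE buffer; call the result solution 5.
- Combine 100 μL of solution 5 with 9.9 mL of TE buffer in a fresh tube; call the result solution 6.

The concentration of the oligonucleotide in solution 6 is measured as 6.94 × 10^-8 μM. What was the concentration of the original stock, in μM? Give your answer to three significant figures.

0.999 μM

Step 1: 12-fold → factor 12
Step 2: 100-fold → factor 100
Step 3: 2-fold → factor 2
Step 4: 1.5 mL + 7.5 mL = 9 mL total → factor 9/1.5 = 6
Step 5: 160 μL + 1440 μL = 1600 μL total → factor 1600/160 = 10
Step 6: 100 μL + 9.9 mL = 10000 μL total → factor 10000/100 = 100
Overall dilution factor = 12 × 100 × 2 × 6 × 10 × 100 = 1.44 × 10^7
Stock = 6.94 × 10^-8 μM × 1.44 × 10^7 = 0.999 μM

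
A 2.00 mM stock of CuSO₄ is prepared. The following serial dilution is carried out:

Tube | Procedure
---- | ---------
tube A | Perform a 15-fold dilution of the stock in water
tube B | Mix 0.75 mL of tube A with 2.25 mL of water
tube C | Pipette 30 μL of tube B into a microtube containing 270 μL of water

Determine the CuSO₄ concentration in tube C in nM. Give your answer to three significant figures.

Step 1: 15-fold → factor 15
Step 2: 0.75 mL + 2.25 mL = 3 mL total → factor 3/0.75 = 4
Step 3: 30 μL + 270 μL = 300 μL total → factor 300/30 = 10
Overall dilution factor = 15 × 4 × 10 = 600
Final = 2.00 mM / 600 = 0.003333 mM = 3.33 × 10^3 nM

3.33 × 10^3 nM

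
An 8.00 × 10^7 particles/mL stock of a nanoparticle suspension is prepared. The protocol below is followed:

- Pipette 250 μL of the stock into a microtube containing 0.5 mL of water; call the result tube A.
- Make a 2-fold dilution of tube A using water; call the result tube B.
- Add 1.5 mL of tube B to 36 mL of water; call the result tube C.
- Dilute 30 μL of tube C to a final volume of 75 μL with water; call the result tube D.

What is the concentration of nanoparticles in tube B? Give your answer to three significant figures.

1.33 × 10^7 particles/mL

Step 1: 250 μL + 0.5 mL = 750 μL total → factor 750/250 = 3
Step 2: 2-fold → factor 2
Dilution factor through tube B = 3 × 2 = 6
[tube B] = 8.00 × 10^7 particles/mL / 6 = 1.33 × 10^7 particles/mL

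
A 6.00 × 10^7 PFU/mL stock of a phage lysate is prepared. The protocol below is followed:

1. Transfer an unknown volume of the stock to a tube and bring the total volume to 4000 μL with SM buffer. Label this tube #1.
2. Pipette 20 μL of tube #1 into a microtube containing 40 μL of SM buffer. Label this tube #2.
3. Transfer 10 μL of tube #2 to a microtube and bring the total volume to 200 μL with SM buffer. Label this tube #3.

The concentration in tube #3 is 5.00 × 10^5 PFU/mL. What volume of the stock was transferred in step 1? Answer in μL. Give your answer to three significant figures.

Step 1: v brought to 4000 μL → factor = 4000 μL/v
Step 2: 20 μL + 40 μL = 60 μL total → factor 60/20 = 3
Step 3: 10 μL brought to 200 μL → factor 200/10 = 20
Product of known-step factors = 60
Overall factor = 6.00 × 10^7 PFU/mL / (5.00 × 10^5 PFU/mL) = 120
Step-1 factor = 120 / 60 = 2
v = 4000 μL / 2 = 2.00 × 10^3 μL

2.00 × 10^3 μL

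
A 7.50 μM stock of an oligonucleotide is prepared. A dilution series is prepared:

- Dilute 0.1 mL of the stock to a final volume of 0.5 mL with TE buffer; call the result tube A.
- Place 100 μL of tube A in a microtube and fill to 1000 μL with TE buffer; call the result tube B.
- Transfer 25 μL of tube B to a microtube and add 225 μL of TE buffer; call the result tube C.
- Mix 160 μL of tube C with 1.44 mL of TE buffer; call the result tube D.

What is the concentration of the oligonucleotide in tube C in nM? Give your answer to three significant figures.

Step 1: 0.1 mL brought to 0.5 mL → factor 0.5/0.1 = 5
Step 2: 100 μL brought to 1000 μL → factor 1000/100 = 10
Step 3: 25 μL + 225 μL = 250 μL total → factor 250/25 = 10
Dilution factor through tube C = 5 × 10 × 10 = 500
[tube C] = 7.50 μM / 500 = 0.01500 μM = 15.0 nM

15.0 nM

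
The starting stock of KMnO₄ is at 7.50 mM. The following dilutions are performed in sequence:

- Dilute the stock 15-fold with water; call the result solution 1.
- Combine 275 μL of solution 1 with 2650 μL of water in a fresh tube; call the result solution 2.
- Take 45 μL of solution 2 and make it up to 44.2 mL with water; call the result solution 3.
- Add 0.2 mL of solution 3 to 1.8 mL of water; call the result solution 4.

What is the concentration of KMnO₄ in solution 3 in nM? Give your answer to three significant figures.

Step 1: 15-fold → factor 15
Step 2: 275 μL + 2650 μL = 2925 μL total → factor 2925/275 = 10.636
Step 3: 45 μL brought to 44.2 mL → factor 44200/45 = 982.22
Dilution factor through solution 3 = 15 × 10.636 × 982.22 = 1.5671 × 10^5
[solution 3] = 7.50 mM / 1.5671 × 10^5 = 4.786 × 10^-5 mM = 47.9 nM

47.9 nM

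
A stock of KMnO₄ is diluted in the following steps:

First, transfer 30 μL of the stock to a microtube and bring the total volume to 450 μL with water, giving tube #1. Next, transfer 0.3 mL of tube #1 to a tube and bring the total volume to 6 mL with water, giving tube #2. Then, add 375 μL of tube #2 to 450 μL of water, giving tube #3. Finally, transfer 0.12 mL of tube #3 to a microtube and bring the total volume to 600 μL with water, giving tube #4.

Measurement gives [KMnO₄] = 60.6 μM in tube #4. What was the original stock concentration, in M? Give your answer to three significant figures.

Step 1: 30 μL brought to 450 μL → factor 450/30 = 15
Step 2: 0.3 mL brought to 6 mL → factor 6/0.3 = 20
Step 3: 375 μL + 450 μL = 825 μL total → factor 825/375 = 2.2
Step 4: 0.12 mL brought to 600 μL → factor 0.6/0.12 = 5
Overall dilution factor = 15 × 20 × 2.2 × 5 = 3300
Stock = 60.6 μM × 3300 = 2.000 × 10^5 μM = 0.200 M

0.200 M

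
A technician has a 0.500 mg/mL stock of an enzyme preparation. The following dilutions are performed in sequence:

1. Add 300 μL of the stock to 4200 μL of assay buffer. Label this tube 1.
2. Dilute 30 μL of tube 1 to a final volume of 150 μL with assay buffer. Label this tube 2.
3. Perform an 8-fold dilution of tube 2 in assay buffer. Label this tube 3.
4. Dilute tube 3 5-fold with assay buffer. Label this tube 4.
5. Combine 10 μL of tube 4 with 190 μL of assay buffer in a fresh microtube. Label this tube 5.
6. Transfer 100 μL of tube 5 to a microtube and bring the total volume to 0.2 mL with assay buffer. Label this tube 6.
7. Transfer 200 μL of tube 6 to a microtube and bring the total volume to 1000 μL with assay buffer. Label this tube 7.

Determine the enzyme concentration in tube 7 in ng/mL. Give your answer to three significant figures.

Step 1: 300 μL + 4200 μL = 4500 μL total → factor 4500/300 = 15
Step 2: 30 μL brought to 150 μL → factor 150/30 = 5
Step 3: 8-fold → factor 8
Step 4: 5-fold → factor 5
Step 5: 10 μL + 190 μL = 200 μL total → factor 200/10 = 20
Step 6: 100 μL brought to 0.2 mL → factor 200/100 = 2
Step 7: 200 μL brought to 1000 μL → factor 1000/200 = 5
Overall dilution factor = 15 × 5 × 8 × 5 × 20 × 2 × 5 = 6 × 10^5
Final = 0.500 mg/mL / 6 × 10^5 = 8.333 × 10^-7 mg/mL = 0.833 ng/mL

0.833 ng/mL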